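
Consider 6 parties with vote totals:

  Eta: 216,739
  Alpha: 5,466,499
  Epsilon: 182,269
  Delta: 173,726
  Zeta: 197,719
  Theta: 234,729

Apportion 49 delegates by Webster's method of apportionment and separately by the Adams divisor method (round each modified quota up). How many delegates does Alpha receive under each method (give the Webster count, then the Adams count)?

41 and 39

Webster: Eta 2, Alpha 41, Epsilon 1, Delta 1, Zeta 2, Theta 2.
Adams: Eta 2, Alpha 39, Epsilon 2, Delta 2, Zeta 2, Theta 2.
Alpha gets 41 under Webster and 39 under Adams.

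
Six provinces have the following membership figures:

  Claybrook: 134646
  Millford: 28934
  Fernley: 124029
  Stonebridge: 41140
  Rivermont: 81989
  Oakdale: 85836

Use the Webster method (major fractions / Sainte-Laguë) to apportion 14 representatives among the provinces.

Claybrook 4, Millford 1, Fernley 4, Stonebridge 1, Rivermont 2, Oakdale 2

Standard divisor 496574/14 ≈ 35469.571; standard quotas: Claybrook 3.796, Millford 0.816, Fernley 3.497, Stonebridge 1.160, Rivermont 2.312, Oakdale 2.420.
Rounding to the nearest integer gives 4, 1, 3, 1, 2, 2 = 13 seats, so the divisor must be adjusted.
With modified divisor 34900: modified quotas Claybrook 3.858, Millford 0.829, Fernley 3.554, Stonebridge 1.179, Rivermont 2.349, Oakdale 2.459.
Rounding to the nearest integer: Claybrook 4, Millford 1, Fernley 4, Stonebridge 1, Rivermont 2, Oakdale 2 (total 14).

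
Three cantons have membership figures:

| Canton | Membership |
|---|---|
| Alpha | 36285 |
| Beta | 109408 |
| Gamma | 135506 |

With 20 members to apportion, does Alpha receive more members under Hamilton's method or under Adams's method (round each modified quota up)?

Adams

Hamilton: Alpha 2, Beta 8, Gamma 10.
Adams: Alpha 3, Beta 8, Gamma 9.
Alpha gets 2 under Hamilton and 3 under Adams.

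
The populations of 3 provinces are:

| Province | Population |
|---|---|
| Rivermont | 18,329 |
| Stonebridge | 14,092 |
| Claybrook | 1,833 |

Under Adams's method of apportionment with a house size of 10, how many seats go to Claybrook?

Standard divisor 34254/10 ≈ 3425.4; standard quotas: Rivermont 5.351, Stonebridge 4.114, Claybrook 0.535.
Rounding up gives 6, 5, 1 = 12 seats, so the divisor must be adjusted.
With modified divisor 4100: modified quotas Rivermont 4.470, Stonebridge 3.437, Claybrook 0.447.
Rounding up: Rivermont 5, Stonebridge 4, Claybrook 1 (total 10).
Claybrook receives 1.

1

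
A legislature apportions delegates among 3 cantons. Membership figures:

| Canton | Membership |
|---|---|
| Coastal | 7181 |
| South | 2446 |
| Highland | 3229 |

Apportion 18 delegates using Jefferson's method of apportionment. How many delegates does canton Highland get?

Standard divisor 12856/18 ≈ 714.222; standard quotas: Coastal 10.054, South 3.425, Highland 4.521.
Rounding down gives 10, 3, 4 = 17 seats, so the divisor must be adjusted.
With modified divisor 650: modified quotas Coastal 11.048, South 3.763, Highland 4.968.
Rounding down: Coastal 11, South 3, Highland 4 (total 18).
Highland receives 4.

4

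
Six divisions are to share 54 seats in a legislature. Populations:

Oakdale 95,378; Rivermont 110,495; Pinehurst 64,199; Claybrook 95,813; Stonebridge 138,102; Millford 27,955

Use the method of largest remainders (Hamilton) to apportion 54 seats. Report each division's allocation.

Standard divisor: 531942 ÷ 54 ≈ 9850.778.
Standard quotas: Oakdale 9.6823, Rivermont 11.2169, Pinehurst 6.5172, Claybrook 9.7264, Stonebridge 14.0194, Millford 2.8378.
Lower quotas: Oakdale 9, Rivermont 11, Pinehurst 6, Claybrook 9, Stonebridge 14, Millford 2 (sum 51, leaving 3 seats).
Remainders in descending order: Millford 0.8378, Claybrook 0.7264, Oakdale 0.6823, Pinehurst 0.5172, Rivermont 0.2169, Stonebridge 0.0194.
The surplus seats go to Millford, Claybrook, Oakdale.

Oakdale 10, Rivermont 11, Pinehurst 6, Claybrook 10, Stonebridge 14, Millford 3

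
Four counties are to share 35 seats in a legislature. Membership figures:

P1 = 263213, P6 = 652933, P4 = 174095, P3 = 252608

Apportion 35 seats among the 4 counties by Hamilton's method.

P1 7, P6 17, P4 4, P3 7

Standard divisor: 1342849 ÷ 35 ≈ 38367.114.
Standard quotas: P1 6.8604, P6 17.0180, P4 4.5376, P3 6.5840.
Lower quotas: P1 6, P6 17, P4 4, P3 6 (sum 33, leaving 2 seats).
Remainders in descending order: P1 0.8604, P3 0.5840, P4 0.5376, P6 0.0180.
Largest remainders: P1, P3 receive the extra seats.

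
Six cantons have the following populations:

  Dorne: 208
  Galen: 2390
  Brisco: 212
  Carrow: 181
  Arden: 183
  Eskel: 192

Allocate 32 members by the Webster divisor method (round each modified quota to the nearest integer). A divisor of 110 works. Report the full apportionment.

With modified divisor 110: modified quotas Dorne 1.891, Galen 21.727, Brisco 1.927, Carrow 1.645, Arden 1.664, Eskel 1.745.
Rounding to the nearest integer: Dorne 2, Galen 22, Brisco 2, Carrow 2, Arden 2, Eskel 2 (total 32).

Dorne=2, Galen=22, Brisco=2, Carrow=2, Arden=2, Eskel=2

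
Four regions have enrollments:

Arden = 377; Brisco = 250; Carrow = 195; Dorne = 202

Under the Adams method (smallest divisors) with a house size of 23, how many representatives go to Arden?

8

Standard divisor 1024/23 ≈ 44.522; standard quotas: Arden 8.468, Brisco 5.615, Carrow 4.380, Dorne 4.537.
Rounding up gives 9, 6, 5, 5 = 25 seats, so the divisor must be adjusted.
With modified divisor 49: modified quotas Arden 7.694, Brisco 5.102, Carrow 3.980, Dorne 4.122.
Rounding up: Arden 8, Brisco 6, Carrow 4, Dorne 5 (total 23).
Arden receives 8.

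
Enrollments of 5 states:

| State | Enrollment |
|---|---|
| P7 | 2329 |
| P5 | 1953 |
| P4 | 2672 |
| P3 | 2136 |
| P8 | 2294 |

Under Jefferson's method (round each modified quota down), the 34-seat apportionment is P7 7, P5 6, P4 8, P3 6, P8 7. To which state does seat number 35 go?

Priority for the next seat is population ÷ (current seats + 1).
Priorities: P7 291.125, P5 279.000, P4 296.889, P3 305.143, P8 286.750.
Highest priority: P3.

P3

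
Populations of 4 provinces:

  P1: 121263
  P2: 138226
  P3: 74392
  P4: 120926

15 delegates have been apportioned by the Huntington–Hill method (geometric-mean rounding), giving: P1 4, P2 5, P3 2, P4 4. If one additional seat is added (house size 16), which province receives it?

P3

Priority for the next seat is population ÷ (√(s·(s+1))).
Priorities: P1 27115.231, P2 25236.499, P3 30370.407, P4 27039.876.
Highest priority: P3.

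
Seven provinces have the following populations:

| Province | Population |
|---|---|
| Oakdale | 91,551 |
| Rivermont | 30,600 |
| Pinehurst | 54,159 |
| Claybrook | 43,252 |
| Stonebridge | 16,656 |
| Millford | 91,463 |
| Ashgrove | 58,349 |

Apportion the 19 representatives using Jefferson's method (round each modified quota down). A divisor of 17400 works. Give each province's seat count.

With modified divisor 17400: modified quotas Oakdale 5.262, Rivermont 1.759, Pinehurst 3.113, Claybrook 2.486, Stonebridge 0.957, Millford 5.256, Ashgrove 3.353.
Rounding down: Oakdale 5, Rivermont 1, Pinehurst 3, Claybrook 2, Stonebridge 0, Millford 5, Ashgrove 3 (total 19).

Oakdale: 5, Rivermont: 1, Pinehurst: 3, Claybrook: 2, Stonebridge: 0, Millford: 5, Ashgrove: 3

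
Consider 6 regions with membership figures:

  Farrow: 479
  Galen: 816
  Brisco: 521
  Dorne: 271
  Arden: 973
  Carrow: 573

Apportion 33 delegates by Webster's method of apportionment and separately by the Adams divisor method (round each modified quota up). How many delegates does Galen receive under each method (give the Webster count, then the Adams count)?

Webster: Farrow 4, Galen 8, Brisco 5, Dorne 2, Arden 9, Carrow 5.
Adams: Farrow 4, Galen 7, Brisco 5, Dorne 3, Arden 9, Carrow 5.
Galen gets 8 under Webster and 7 under Adams.

8 and 7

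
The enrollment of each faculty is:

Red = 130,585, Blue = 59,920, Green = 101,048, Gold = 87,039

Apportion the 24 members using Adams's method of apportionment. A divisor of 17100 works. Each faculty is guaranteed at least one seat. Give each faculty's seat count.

Red 8; Blue 4; Green 6; Gold 6

With modified divisor 17100: modified quotas Red 7.637, Blue 3.504, Green 5.909, Gold 5.090.
Rounding up: Red 8, Blue 4, Green 6, Gold 6 (total 24).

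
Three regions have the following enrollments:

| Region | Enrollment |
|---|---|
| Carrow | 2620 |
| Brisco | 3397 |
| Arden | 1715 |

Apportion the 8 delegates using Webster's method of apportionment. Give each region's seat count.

Carrow 3, Brisco 3, Arden 2

Standard divisor 7732/8 ≈ 966.5; standard quotas: Carrow 2.711, Brisco 3.515, Arden 1.774.
Rounding to the nearest integer gives 3, 4, 2 = 9 seats, so the divisor must be adjusted.
With modified divisor 1000: modified quotas Carrow 2.620, Brisco 3.397, Arden 1.715.
Rounding to the nearest integer: Carrow 3, Brisco 3, Arden 2 (total 8).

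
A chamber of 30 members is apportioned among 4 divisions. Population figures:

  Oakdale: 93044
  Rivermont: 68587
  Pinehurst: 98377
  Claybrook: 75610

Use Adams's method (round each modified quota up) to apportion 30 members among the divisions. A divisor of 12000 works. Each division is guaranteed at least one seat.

Oakdale: 8; Rivermont: 6; Pinehurst: 9; Claybrook: 7

With modified divisor 12000: modified quotas Oakdale 7.754, Rivermont 5.716, Pinehurst 8.198, Claybrook 6.301.
Rounding up: Oakdale 8, Rivermont 6, Pinehurst 9, Claybrook 7 (total 30).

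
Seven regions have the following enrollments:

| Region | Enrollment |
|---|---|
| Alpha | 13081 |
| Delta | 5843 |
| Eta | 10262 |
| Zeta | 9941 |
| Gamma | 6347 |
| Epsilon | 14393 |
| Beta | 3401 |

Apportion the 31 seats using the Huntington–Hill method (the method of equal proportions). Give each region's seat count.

Alpha 6, Delta 3, Eta 5, Zeta 5, Gamma 3, Epsilon 7, Beta 2

With divisor 2120: modified quotas Alpha 6.170, Delta 2.756, Eta 4.841, Zeta 4.689, Gamma 2.994, Epsilon 6.789, Beta 1.604.
Geometric-mean thresholds: Alpha √(6·7)=6.481, Delta √(2·3)=2.449, Eta √(4·5)=4.472, Zeta √(4·5)=4.472, Gamma √(2·3)=2.449, Epsilon √(6·7)=6.481, Beta √(1·2)=1.414.
Each quota rounded against its threshold gives Alpha 6, Delta 3, Eta 5, Zeta 5, Gamma 3, Epsilon 7, Beta 2 (total 31).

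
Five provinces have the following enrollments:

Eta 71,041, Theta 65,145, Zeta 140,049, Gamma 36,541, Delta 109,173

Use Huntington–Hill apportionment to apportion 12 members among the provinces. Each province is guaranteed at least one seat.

Eta: 2, Theta: 2, Zeta: 4, Gamma: 1, Delta: 3

With divisor 35972: modified quotas Eta 1.975, Theta 1.811, Zeta 3.893, Gamma 1.016, Delta 3.035.
Geometric-mean thresholds: Eta √(1·2)=1.414, Theta √(1·2)=1.414, Zeta √(3·4)=3.464, Gamma √(1·2)=1.414, Delta √(3·4)=3.464.
Each quota rounded against its threshold gives Eta 2, Theta 2, Zeta 4, Gamma 1, Delta 3 (total 12).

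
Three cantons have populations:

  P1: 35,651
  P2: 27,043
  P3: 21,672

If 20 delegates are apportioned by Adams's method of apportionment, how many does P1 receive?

8

Standard divisor 84366/20 ≈ 4218.3; standard quotas: P1 8.452, P2 6.411, P3 5.138.
Rounding up gives 9, 7, 6 = 22 seats, so the divisor must be adjusted.
With modified divisor 4480: modified quotas P1 7.958, P2 6.036, P3 4.838.
Rounding up: P1 8, P2 7, P3 5 (total 20).
P1 receives 8.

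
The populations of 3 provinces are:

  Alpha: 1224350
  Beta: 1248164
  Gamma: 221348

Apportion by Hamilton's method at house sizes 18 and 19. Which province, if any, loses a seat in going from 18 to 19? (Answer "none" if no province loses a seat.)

At 18 seats: Alpha 8, Beta 8, Gamma 2.
At 19 seats: Alpha 9, Beta 9, Gamma 1.
Gamma drops from 2 to 1.

Gamma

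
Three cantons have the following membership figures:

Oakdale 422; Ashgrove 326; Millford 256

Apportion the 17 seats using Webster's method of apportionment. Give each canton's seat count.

Oakdale 7, Ashgrove 6, Millford 4

Standard divisor 1004/17 ≈ 59.059; standard quotas: Oakdale 7.145, Ashgrove 5.520, Millford 4.335.
Rounding to the nearest integer gives Oakdale 7, Ashgrove 6, Millford 4 — total 17, matching the house size, so no adjustment is needed.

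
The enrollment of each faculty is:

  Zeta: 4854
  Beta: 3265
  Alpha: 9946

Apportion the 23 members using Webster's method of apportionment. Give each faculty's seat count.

Zeta 6; Beta 4; Alpha 13

Standard divisor 18065/23 ≈ 785.435; standard quotas: Zeta 6.180, Beta 4.157, Alpha 12.663.
Rounding to the nearest integer gives Zeta 6, Beta 4, Alpha 13 — total 23, matching the house size, so no adjustment is needed.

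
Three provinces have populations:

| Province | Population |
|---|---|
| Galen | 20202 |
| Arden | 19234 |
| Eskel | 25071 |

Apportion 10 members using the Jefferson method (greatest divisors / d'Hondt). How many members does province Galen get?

3

Standard divisor 64507/10 ≈ 6450.7; standard quotas: Galen 3.132, Arden 2.982, Eskel 3.887.
Rounding down gives 3, 2, 3 = 8 seats, so the divisor must be adjusted.
With modified divisor 5700: modified quotas Galen 3.544, Arden 3.374, Eskel 4.398.
Rounding down: Galen 3, Arden 3, Eskel 4 (total 10).
Galen receives 3.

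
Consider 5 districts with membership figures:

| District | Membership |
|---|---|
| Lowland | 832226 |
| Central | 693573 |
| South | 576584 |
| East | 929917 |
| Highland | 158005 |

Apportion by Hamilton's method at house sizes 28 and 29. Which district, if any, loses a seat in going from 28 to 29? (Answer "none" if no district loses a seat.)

Highland

At 28 seats: Lowland 7, Central 6, South 5, East 8, Highland 2.
At 29 seats: Lowland 8, Central 6, South 5, East 9, Highland 1.
Highland drops from 2 to 1.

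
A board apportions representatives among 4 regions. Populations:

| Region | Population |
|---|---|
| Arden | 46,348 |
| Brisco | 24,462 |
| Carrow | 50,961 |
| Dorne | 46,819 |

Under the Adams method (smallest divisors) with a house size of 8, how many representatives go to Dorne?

Standard divisor 168590/8 ≈ 21073.75; standard quotas: Arden 2.199, Brisco 1.161, Carrow 2.418, Dorne 2.222.
Rounding up gives 3, 2, 3, 3 = 11 seats, so the divisor must be adjusted.
With modified divisor 25000: modified quotas Arden 1.854, Brisco 0.978, Carrow 2.038, Dorne 1.873.
Rounding up: Arden 2, Brisco 1, Carrow 3, Dorne 2 (total 8).
Dorne receives 2.

2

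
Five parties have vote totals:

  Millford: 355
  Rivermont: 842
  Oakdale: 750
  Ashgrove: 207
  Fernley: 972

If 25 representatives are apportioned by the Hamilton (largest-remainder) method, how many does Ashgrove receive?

1

Total 3126; standard divisor 3126/25 ≈ 125.04.
Standard quotas: Millford 2.839, Rivermont 6.734, Oakdale 5.998, Ashgrove 1.655, Fernley 7.774.
Lower quotas: Millford 2, Rivermont 6, Oakdale 5, Ashgrove 1, Fernley 7 (sum 21, leaving 4 seats).
Remainders in descending order: Oakdale 0.998, Millford 0.839, Fernley 0.774, Rivermont 0.734, Ashgrove 0.655.
The surplus seats go to Oakdale, Millford, Fernley, Rivermont.
Ashgrove receives 1.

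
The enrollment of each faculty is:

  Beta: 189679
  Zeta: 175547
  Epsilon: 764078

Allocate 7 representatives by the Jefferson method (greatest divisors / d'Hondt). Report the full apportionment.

Standard divisor 1129304/7 ≈ 161329.143; standard quotas: Beta 1.176, Zeta 1.088, Epsilon 4.736.
Rounding down gives 1, 1, 4 = 6 seats, so the divisor must be adjusted.
With modified divisor 140100: modified quotas Beta 1.354, Zeta 1.253, Epsilon 5.454.
Rounding down: Beta 1, Zeta 1, Epsilon 5 (total 7).

Beta=1; Zeta=1; Epsilon=5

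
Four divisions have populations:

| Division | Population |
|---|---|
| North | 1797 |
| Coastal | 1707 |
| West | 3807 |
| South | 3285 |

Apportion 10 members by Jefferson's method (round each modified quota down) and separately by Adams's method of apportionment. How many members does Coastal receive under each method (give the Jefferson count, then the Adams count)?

Jefferson: North 2, Coastal 1, West 4, South 3.
Adams: North 2, Coastal 2, West 3, South 3.
Coastal gets 1 under Jefferson and 2 under Adams.

1 and 2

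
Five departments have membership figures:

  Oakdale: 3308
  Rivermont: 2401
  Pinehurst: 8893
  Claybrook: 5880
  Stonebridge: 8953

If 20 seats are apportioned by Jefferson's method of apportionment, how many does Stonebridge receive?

7

Standard divisor 29435/20 ≈ 1471.75; standard quotas: Oakdale 2.248, Rivermont 1.631, Pinehurst 6.042, Claybrook 3.995, Stonebridge 6.083.
Rounding down gives 2, 1, 6, 3, 6 = 18 seats, so the divisor must be adjusted.
With modified divisor 1275: modified quotas Oakdale 2.595, Rivermont 1.883, Pinehurst 6.975, Claybrook 4.612, Stonebridge 7.022.
Rounding down: Oakdale 2, Rivermont 1, Pinehurst 6, Claybrook 4, Stonebridge 7 (total 20).
Stonebridge receives 7.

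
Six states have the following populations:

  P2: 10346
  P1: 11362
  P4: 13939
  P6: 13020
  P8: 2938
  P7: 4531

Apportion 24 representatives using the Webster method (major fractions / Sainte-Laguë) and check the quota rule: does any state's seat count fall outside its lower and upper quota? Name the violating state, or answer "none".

Standard quotas: P2 4.423, P1 4.858, P4 5.959, P6 5.566, P8 1.256, P7 1.937.
Webster allocation: P2 4, P1 5, P4 6, P6 6, P8 1, P7 2.
Every allocation lies between the lower and upper quota.

none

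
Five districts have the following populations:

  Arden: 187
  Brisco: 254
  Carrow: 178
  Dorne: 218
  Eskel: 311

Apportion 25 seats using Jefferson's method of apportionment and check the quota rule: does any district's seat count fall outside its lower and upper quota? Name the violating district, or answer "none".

none

Standard quotas: Arden 4.072, Brisco 5.531, Carrow 3.876, Dorne 4.747, Eskel 6.773.
Jefferson allocation: Arden 4, Brisco 5, Carrow 4, Dorne 5, Eskel 7.
Every allocation lies between the lower and upper quota.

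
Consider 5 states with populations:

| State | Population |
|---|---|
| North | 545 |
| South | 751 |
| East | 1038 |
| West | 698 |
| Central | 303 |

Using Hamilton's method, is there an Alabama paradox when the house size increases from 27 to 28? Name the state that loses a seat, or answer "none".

At 27 seats: North 4, South 6, East 8, West 6, Central 3.
At 28 seats: North 5, South 6, East 9, West 6, Central 2.
Central drops from 3 to 2.

Central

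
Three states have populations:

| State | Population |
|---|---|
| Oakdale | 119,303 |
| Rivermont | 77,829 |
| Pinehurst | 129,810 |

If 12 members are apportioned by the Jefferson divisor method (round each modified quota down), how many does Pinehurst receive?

5

Standard divisor 326942/12 ≈ 27245.167; standard quotas: Oakdale 4.379, Rivermont 2.857, Pinehurst 4.765.
Rounding down gives 4, 2, 4 = 10 seats, so the divisor must be adjusted.
With modified divisor 24900: modified quotas Oakdale 4.791, Rivermont 3.126, Pinehurst 5.213.
Rounding down: Oakdale 4, Rivermont 3, Pinehurst 5 (total 12).
Pinehurst receives 5.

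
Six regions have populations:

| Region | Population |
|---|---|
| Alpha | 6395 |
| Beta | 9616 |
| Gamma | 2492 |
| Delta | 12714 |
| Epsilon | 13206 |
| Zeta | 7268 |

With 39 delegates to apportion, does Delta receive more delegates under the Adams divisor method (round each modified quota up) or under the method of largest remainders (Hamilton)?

Adams: Alpha 5, Beta 7, Gamma 2, Delta 9, Epsilon 10, Zeta 6.
Hamilton: Alpha 5, Beta 7, Gamma 2, Delta 10, Epsilon 10, Zeta 5.
Delta gets 9 under Adams and 10 under Hamilton.

Hamilton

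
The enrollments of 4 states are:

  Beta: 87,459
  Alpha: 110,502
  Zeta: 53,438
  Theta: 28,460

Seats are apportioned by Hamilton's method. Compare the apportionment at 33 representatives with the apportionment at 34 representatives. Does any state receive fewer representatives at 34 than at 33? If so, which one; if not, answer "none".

Theta

At 33 seats: Beta 10, Alpha 13, Zeta 6, Theta 4.
At 34 seats: Beta 11, Alpha 13, Zeta 7, Theta 3.
Theta drops from 4 to 3.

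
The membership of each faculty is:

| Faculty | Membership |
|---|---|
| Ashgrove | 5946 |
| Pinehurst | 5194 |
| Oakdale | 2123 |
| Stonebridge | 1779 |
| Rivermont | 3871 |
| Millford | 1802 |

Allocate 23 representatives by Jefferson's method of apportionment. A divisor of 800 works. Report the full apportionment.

Ashgrove 7, Pinehurst 6, Oakdale 2, Stonebridge 2, Rivermont 4, Millford 2

With modified divisor 800: modified quotas Ashgrove 7.433, Pinehurst 6.492, Oakdale 2.654, Stonebridge 2.224, Rivermont 4.839, Millford 2.252.
Rounding down: Ashgrove 7, Pinehurst 6, Oakdale 2, Stonebridge 2, Rivermont 4, Millford 2 (total 23).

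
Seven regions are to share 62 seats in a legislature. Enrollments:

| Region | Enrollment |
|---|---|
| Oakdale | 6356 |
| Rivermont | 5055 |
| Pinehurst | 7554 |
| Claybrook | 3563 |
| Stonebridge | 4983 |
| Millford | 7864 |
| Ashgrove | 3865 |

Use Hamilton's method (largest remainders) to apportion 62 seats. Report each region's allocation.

Oakdale 10; Rivermont 8; Pinehurst 12; Claybrook 6; Stonebridge 8; Millford 12; Ashgrove 6

Standard divisor: 39240 ÷ 62 ≈ 632.903.
Standard quotas: Oakdale 10.0426, Rivermont 7.9870, Pinehurst 11.9355, Claybrook 5.6296, Stonebridge 7.8732, Millford 12.4253, Ashgrove 6.1068.
Lower quotas: Oakdale 10, Rivermont 7, Pinehurst 11, Claybrook 5, Stonebridge 7, Millford 12, Ashgrove 6 (sum 58, leaving 4 seats).
Remainders in descending order: Rivermont 0.9870, Pinehurst 0.9355, Stonebridge 0.8732, Claybrook 0.6296, Millford 0.4253, Ashgrove 0.1068, Oakdale 0.0426.
Largest remainders: Rivermont, Pinehurst, Stonebridge, Claybrook receive the extra seats.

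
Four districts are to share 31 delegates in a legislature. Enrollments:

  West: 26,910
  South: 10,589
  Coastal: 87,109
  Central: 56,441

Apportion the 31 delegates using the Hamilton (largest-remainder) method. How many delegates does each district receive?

Standard divisor: 181049 ÷ 31 ≈ 5840.29.
Standard quotas: West 4.6076, South 1.8131, Coastal 14.9152, Central 9.6641.
Lower quotas: West 4, South 1, Coastal 14, Central 9 (sum 28, leaving 3 seats).
Remainders in descending order: Coastal 0.9152, South 0.8131, Central 0.6641, West 0.6076.
The surplus seats go to Coastal, South, Central.

West 4, South 2, Coastal 15, Central 10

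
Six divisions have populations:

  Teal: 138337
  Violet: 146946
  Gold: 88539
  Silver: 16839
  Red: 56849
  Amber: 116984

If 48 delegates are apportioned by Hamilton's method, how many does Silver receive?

1

Standard divisor: 564494 ÷ 48 ≈ 11760.292.
Standard quotas: Teal 11.7631, Violet 12.4951, Gold 7.5286, Silver 1.4319, Red 4.8340, Amber 9.9474.
Lower quotas: Teal 11, Violet 12, Gold 7, Silver 1, Red 4, Amber 9 (sum 44, leaving 4 seats).
Remainders in descending order: Amber 0.9474, Red 0.8340, Teal 0.7631, Gold 0.5286, Violet 0.4951, Silver 0.4319.
Largest remainders: Amber, Red, Teal, Gold receive the extra seats.
Silver receives 1.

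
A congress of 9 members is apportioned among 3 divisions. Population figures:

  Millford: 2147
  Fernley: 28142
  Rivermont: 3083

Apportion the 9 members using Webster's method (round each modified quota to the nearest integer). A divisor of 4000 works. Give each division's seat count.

Millford 1, Fernley 7, Rivermont 1

With modified divisor 4000: modified quotas Millford 0.537, Fernley 7.035, Rivermont 0.771.
Rounding to the nearest integer: Millford 1, Fernley 7, Rivermont 1 (total 9).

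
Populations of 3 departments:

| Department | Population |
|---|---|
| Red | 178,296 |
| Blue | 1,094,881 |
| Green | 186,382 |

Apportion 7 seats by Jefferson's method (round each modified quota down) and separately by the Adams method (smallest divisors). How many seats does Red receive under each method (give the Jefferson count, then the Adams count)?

0 and 1

Jefferson: Red 0, Blue 6, Green 1.
Adams: Red 1, Blue 5, Green 1.
Red gets 0 under Jefferson and 1 under Adams.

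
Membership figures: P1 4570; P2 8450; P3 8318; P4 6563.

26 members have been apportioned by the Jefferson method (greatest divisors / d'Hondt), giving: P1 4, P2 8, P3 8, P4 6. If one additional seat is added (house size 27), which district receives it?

P2

Priority for the next seat is population ÷ (current seats + 1).
Priorities: P1 914.000, P2 938.889, P3 924.222, P4 937.571.
Highest priority: P2.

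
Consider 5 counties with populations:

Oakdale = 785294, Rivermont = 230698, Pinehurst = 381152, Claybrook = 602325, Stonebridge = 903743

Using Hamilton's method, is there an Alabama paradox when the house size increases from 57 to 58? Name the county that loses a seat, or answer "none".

At 57 seats: Oakdale 15, Rivermont 5, Pinehurst 7, Claybrook 12, Stonebridge 18.
At 58 seats: Oakdale 16, Rivermont 4, Pinehurst 8, Claybrook 12, Stonebridge 18.
Rivermont drops from 5 to 4.

Rivermont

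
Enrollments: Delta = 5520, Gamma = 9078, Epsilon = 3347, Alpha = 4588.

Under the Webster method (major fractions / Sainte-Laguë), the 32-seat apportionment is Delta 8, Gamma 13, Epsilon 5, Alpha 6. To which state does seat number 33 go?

Priority for the next seat is population ÷ (current seats + 0.5).
Priorities: Delta 649.412, Gamma 672.444, Epsilon 608.545, Alpha 705.846.
Highest priority: Alpha.

Alpha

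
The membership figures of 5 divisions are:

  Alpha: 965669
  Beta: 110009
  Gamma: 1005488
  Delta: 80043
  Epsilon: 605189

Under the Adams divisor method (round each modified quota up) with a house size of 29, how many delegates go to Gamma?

10

Standard divisor 2766398/29 ≈ 95393.034; standard quotas: Alpha 10.123, Beta 1.153, Gamma 10.540, Delta 0.839, Epsilon 6.344.
Rounding up gives 11, 2, 11, 1, 7 = 32 seats, so the divisor must be adjusted.
With modified divisor 104100: modified quotas Alpha 9.276, Beta 1.057, Gamma 9.659, Delta 0.769, Epsilon 5.814.
Rounding up: Alpha 10, Beta 2, Gamma 10, Delta 1, Epsilon 6 (total 29).
Gamma receives 10.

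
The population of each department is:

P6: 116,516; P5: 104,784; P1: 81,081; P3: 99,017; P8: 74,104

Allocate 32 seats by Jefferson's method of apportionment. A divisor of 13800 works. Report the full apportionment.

P6: 8, P5: 7, P1: 5, P3: 7, P8: 5

With modified divisor 13800: modified quotas P6 8.443, P5 7.593, P1 5.875, P3 7.175, P8 5.370.
Rounding down: P6 8, P5 7, P1 5, P3 7, P8 5 (total 32).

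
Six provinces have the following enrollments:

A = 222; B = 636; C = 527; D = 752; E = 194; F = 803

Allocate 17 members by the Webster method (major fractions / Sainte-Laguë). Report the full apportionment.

Standard divisor 3134/17 ≈ 184.353; standard quotas: A 1.204, B 3.450, C 2.859, D 4.079, E 1.052, F 4.356.
Rounding to the nearest integer gives 1, 3, 3, 4, 1, 4 = 16 seats, so the divisor must be adjusted.
With modified divisor 180: modified quotas A 1.233, B 3.533, C 2.928, D 4.178, E 1.078, F 4.461.
Rounding to the nearest integer: A 1, B 4, C 3, D 4, E 1, F 4 (total 17).

A=1, B=4, C=3, D=4, E=1, F=4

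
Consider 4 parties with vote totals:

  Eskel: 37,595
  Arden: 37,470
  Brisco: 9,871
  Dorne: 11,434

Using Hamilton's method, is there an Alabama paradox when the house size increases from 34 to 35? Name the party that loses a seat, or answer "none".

At 34 seats: Eskel 13, Arden 13, Brisco 4, Dorne 4.
At 35 seats: Eskel 14, Arden 14, Brisco 3, Dorne 4.
Brisco drops from 4 to 3.

Brisco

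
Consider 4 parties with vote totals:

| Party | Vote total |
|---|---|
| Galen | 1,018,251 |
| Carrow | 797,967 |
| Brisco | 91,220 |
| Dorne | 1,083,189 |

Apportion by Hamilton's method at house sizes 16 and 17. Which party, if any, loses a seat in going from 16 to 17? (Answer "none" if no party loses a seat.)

At 16 seats: Galen 5, Carrow 4, Brisco 1, Dorne 6.
At 17 seats: Galen 6, Carrow 5, Brisco 0, Dorne 6.
Brisco drops from 1 to 0.

Brisco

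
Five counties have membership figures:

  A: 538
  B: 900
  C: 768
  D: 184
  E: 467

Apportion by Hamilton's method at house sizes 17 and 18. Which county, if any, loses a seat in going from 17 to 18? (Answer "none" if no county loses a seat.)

At 17 seats: A 3, B 5, C 5, D 1, E 3.
At 18 seats: A 3, B 6, C 5, D 1, E 3.
No county's allocation decreased.

none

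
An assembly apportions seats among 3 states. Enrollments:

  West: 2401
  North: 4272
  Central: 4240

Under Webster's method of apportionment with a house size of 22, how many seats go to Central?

8

Standard divisor 10913/22 ≈ 496.045; standard quotas: West 4.840, North 8.612, Central 8.548.
Rounding to the nearest integer gives 5, 9, 9 = 23 seats, so the divisor must be adjusted.
With modified divisor 501: modified quotas West 4.792, North 8.527, Central 8.463.
Rounding to the nearest integer: West 5, North 9, Central 8 (total 22).
Central receives 8.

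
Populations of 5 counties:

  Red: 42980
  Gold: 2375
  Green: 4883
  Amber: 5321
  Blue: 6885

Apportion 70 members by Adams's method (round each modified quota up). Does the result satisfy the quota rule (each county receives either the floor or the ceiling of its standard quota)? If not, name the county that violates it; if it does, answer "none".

Red

Standard quotas: Red 48.181, Gold 2.662, Green 5.474, Amber 5.965, Blue 7.718.
Adams allocation: Red 47, Gold 3, Green 6, Amber 6, Blue 8.
Red has quota 48.181 (lower 48, upper 49) but receives 47 — outside the quota interval.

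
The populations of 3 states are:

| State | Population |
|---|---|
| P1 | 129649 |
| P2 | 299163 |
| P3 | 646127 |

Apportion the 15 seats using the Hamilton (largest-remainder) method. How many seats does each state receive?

P1: 2, P2: 4, P3: 9

Total 1074939; standard divisor 1074939/15 ≈ 71662.6.
Standard quotas: P1 1.8092, P2 4.1746, P3 9.0162.
Lower quotas: P1 1, P2 4, P3 9 (sum 14, leaving 1 seat).
Remainders in descending order: P1 0.8092, P2 0.1746, P3 0.0162.
The surplus seat goes to P1.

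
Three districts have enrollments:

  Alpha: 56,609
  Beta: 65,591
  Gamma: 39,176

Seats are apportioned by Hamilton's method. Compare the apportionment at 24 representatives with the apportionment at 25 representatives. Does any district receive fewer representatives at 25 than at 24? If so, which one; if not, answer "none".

none

At 24 seats: Alpha 8, Beta 10, Gamma 6.
At 25 seats: Alpha 9, Beta 10, Gamma 6.
No district's allocation decreased.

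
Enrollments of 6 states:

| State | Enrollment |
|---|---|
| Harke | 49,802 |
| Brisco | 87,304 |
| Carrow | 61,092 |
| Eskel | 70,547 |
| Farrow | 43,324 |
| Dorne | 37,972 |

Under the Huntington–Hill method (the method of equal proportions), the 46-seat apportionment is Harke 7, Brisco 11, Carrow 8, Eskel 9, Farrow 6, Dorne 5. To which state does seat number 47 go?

Priority for the next seat is population ÷ (√(s·(s+1))).
Priorities: Harke 6655.072, Brisco 7598.838, Carrow 7199.761, Eskel 7436.307, Farrow 6685.038, Dorne 6932.707.
Highest priority: Brisco.

Brisco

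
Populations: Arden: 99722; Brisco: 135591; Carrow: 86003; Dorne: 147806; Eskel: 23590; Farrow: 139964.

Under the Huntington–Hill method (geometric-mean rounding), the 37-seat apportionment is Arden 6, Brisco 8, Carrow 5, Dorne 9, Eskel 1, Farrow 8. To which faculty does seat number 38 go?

Priority for the next seat is population ÷ (√(s·(s+1))).
Priorities: Arden 15387.439, Brisco 15979.553, Carrow 15701.928, Dorne 15580.120, Eskel 16680.649, Farrow 16494.916.
Highest priority: Eskel.

Eskel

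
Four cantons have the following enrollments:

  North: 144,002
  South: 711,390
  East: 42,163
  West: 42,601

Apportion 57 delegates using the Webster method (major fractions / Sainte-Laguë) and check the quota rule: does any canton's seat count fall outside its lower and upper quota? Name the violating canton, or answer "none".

South

Standard quotas: North 8.731, South 43.130, East 2.556, West 2.583.
Webster allocation: North 9, South 42, East 3, West 3.
South has quota 43.130 (lower 43, upper 44) but receives 42 — outside the quota interval.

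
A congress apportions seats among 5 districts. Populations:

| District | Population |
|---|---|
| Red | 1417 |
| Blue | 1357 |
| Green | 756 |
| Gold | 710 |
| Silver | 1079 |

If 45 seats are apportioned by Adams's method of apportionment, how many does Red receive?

12

Standard divisor 5319/45 ≈ 118.2; standard quotas: Red 11.988, Blue 11.481, Green 6.396, Gold 6.007, Silver 9.129.
Rounding up gives 12, 12, 7, 7, 10 = 48 seats, so the divisor must be adjusted.
With modified divisor 125: modified quotas Red 11.336, Blue 10.856, Green 6.048, Gold 5.680, Silver 8.632.
Rounding up: Red 12, Blue 11, Green 7, Gold 6, Silver 9 (total 45).
Red receives 12.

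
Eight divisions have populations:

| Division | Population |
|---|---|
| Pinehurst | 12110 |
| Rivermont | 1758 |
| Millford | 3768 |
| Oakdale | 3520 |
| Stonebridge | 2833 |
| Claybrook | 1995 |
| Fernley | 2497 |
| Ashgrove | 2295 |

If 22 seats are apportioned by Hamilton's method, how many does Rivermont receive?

1

Standard divisor: 30776 ÷ 22 ≈ 1398.909.
Standard quotas: Pinehurst 8.6567, Rivermont 1.2567, Millford 2.6935, Oakdale 2.5162, Stonebridge 2.0251, Claybrook 1.4261, Fernley 1.7850, Ashgrove 1.6406.
Lower quotas: Pinehurst 8, Rivermont 1, Millford 2, Oakdale 2, Stonebridge 2, Claybrook 1, Fernley 1, Ashgrove 1 (sum 18, leaving 4 seats).
Remainders in descending order: Fernley 0.7850, Millford 0.6935, Pinehurst 0.6567, Ashgrove 0.6406, Oakdale 0.5162, Claybrook 0.4261, Rivermont 0.2567, Stonebridge 0.0251.
The surplus seats go to Fernley, Millford, Pinehurst, Ashgrove.
Rivermont receives 1.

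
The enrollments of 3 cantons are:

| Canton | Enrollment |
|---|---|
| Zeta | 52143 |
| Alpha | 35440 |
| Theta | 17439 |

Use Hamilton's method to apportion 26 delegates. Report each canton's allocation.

Zeta=13, Alpha=9, Theta=4

Standard divisor: 105022 ÷ 26 ≈ 4039.308.
Standard quotas: Zeta 12.9089, Alpha 8.7738, Theta 4.3173.
Lower quotas: Zeta 12, Alpha 8, Theta 4 (sum 24, leaving 2 seats).
Remainders in descending order: Zeta 0.9089, Alpha 0.7738, Theta 0.3173.
The surplus seats go to Zeta, Alpha.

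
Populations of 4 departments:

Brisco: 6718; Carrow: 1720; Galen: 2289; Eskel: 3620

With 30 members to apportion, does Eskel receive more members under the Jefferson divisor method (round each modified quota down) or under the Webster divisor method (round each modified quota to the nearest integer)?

Jefferson: Brisco 14, Carrow 3, Galen 5, Eskel 8.
Webster: Brisco 14, Carrow 4, Galen 5, Eskel 7.
Eskel gets 8 under Jefferson and 7 under Webster.

Jefferson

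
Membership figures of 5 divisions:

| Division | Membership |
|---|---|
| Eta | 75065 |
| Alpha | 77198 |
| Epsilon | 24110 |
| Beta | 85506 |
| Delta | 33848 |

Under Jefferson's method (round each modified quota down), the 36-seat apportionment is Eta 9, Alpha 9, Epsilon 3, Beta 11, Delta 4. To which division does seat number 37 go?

Priority for the next seat is population ÷ (current seats + 1).
Priorities: Eta 7506.500, Alpha 7719.800, Epsilon 6027.500, Beta 7125.500, Delta 6769.600.
Highest priority: Alpha.

Alpha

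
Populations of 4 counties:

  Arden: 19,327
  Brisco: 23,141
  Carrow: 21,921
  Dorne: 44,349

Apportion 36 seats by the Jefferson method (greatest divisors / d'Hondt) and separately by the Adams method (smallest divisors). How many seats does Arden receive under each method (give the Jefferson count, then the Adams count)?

6 and 7

Jefferson: Arden 6, Brisco 8, Carrow 7, Dorne 15.
Adams: Arden 7, Brisco 8, Carrow 7, Dorne 14.
Arden gets 6 under Jefferson and 7 under Adams.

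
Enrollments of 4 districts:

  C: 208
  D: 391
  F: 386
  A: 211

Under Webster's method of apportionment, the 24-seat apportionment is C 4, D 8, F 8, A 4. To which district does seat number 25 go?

Priority for the next seat is population ÷ (current seats + 0.5).
Priorities: C 46.222, D 46.000, F 45.412, A 46.889.
Highest priority: A.

A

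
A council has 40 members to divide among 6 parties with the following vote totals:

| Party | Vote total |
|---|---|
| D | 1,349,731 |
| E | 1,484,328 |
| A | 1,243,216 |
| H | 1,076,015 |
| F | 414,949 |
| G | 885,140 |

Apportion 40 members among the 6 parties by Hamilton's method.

The standard divisor is 6453379/40 ≈ 161334.475.
Standard quotas: D 8.3660, E 9.2003, A 7.7058, H 6.6695, F 2.5720, G 5.4864.
Lower quotas: D 8, E 9, A 7, H 6, F 2, G 5 (sum 37, leaving 3 seats).
Remainders in descending order: A 0.7058, H 0.6695, F 0.5720, G 0.4864, D 0.3660, E 0.2003.
Largest remainders: A, H, F receive the extra seats.

D=8, E=9, A=8, H=7, F=3, G=5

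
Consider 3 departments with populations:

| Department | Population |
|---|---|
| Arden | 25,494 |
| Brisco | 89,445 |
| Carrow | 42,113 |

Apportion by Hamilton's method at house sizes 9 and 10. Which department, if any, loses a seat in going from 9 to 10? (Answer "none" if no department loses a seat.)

Arden

At 9 seats: Arden 2, Brisco 5, Carrow 2.
At 10 seats: Arden 1, Brisco 6, Carrow 3.
Arden drops from 2 to 1.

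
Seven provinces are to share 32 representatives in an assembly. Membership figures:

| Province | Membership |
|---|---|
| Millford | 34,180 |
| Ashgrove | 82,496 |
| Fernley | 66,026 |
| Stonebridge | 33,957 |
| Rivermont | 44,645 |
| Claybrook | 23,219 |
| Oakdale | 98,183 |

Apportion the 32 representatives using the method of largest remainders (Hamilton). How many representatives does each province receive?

Millford 3; Ashgrove 7; Fernley 5; Stonebridge 3; Rivermont 4; Claybrook 2; Oakdale 8

Total 382706; standard divisor 382706/32 ≈ 11959.562.
Standard quotas: Millford 2.8580, Ashgrove 6.8979, Fernley 5.5208, Stonebridge 2.8393, Rivermont 3.7330, Claybrook 1.9415, Oakdale 8.2096.
Lower quotas: Millford 2, Ashgrove 6, Fernley 5, Stonebridge 2, Rivermont 3, Claybrook 1, Oakdale 8 (sum 27, leaving 5 seats).
Remainders in descending order: Claybrook 0.9415, Ashgrove 0.8979, Millford 0.8580, Stonebridge 0.8393, Rivermont 0.7330, Fernley 0.5208, Oakdale 0.2096.
Largest remainders: Claybrook, Ashgrove, Millford, Stonebridge, Rivermont receive the extra seats.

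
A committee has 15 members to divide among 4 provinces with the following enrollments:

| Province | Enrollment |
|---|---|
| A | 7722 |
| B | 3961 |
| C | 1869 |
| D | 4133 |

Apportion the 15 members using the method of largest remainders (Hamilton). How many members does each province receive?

Standard divisor: 17685 ÷ 15 = 1179.
Standard quotas: A 6.5496, B 3.3596, C 1.5852, D 3.5055.
Lower quotas: A 6, B 3, C 1, D 3 (sum 13, leaving 2 seats).
Remainders in descending order: C 0.5852, A 0.5496, D 0.5055, B 0.3596.
The surplus seats go to C, A.

A 7, B 3, C 2, D 3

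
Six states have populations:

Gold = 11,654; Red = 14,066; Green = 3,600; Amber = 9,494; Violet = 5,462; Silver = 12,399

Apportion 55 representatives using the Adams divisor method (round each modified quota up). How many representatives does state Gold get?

11

Standard divisor 56675/55 ≈ 1030.455; standard quotas: Gold 11.310, Red 13.650, Green 3.494, Amber 9.213, Violet 5.301, Silver 12.033.
Rounding up gives 12, 14, 4, 10, 6, 13 = 59 seats, so the divisor must be adjusted.
With modified divisor 1087: modified quotas Gold 10.721, Red 12.940, Green 3.312, Amber 8.734, Violet 5.025, Silver 11.407.
Rounding up: Gold 11, Red 13, Green 4, Amber 9, Violet 6, Silver 12 (total 55).
Gold receives 11.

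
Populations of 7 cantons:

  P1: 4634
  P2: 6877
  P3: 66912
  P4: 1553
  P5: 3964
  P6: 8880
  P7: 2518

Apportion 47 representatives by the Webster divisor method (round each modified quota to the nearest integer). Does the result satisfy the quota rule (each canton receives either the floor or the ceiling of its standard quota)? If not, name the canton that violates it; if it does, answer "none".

Standard quotas: P1 2.284, P2 3.390, P3 32.986, P4 0.766, P5 1.954, P6 4.378, P7 1.241.
Webster allocation: P1 2, P2 3, P3 34, P4 1, P5 2, P6 4, P7 1.
P3 has quota 32.986 (lower 32, upper 33) but receives 34 — outside the quota interval.

P3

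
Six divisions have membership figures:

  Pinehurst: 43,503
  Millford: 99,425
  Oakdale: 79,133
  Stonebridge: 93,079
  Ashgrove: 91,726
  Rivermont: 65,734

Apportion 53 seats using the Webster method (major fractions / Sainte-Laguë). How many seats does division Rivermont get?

Standard divisor 472600/53 ≈ 8916.981; standard quotas: Pinehurst 4.879, Millford 11.150, Oakdale 8.874, Stonebridge 10.438, Ashgrove 10.287, Rivermont 7.372.
Rounding to the nearest integer gives 5, 11, 9, 10, 10, 7 = 52 seats, so the divisor must be adjusted.
With modified divisor 8800: modified quotas Pinehurst 4.944, Millford 11.298, Oakdale 8.992, Stonebridge 10.577, Ashgrove 10.423, Rivermont 7.470.
Rounding to the nearest integer: Pinehurst 5, Millford 11, Oakdale 9, Stonebridge 11, Ashgrove 10, Rivermont 7 (total 53).
Rivermont receives 7.

7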